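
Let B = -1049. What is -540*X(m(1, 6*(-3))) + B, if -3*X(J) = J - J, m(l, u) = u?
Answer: -1049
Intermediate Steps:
X(J) = 0 (X(J) = -(J - J)/3 = -⅓*0 = 0)
-540*X(m(1, 6*(-3))) + B = -540*0 - 1049 = 0 - 1049 = -1049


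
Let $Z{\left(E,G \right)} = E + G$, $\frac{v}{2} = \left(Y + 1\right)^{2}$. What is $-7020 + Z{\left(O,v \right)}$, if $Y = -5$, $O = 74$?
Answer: $-6914$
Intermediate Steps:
$v = 32$ ($v = 2 \left(-5 + 1\right)^{2} = 2 \left(-4\right)^{2} = 2 \cdot 16 = 32$)
$-7020 + Z{\left(O,v \right)} = -7020 + \left(74 + 32\right) = -7020 + 106 = -6914$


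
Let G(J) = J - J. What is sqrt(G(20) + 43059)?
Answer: sqrt(43059) ≈ 207.51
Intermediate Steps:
G(J) = 0
sqrt(G(20) + 43059) = sqrt(0 + 43059) = sqrt(43059)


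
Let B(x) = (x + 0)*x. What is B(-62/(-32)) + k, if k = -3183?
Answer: -813887/256 ≈ -3179.2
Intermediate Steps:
B(x) = x**2 (B(x) = x*x = x**2)
B(-62/(-32)) + k = (-62/(-32))**2 - 3183 = (-62*(-1/32))**2 - 3183 = (31/16)**2 - 3183 = 961/256 - 3183 = -813887/256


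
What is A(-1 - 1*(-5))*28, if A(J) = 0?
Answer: 0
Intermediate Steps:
A(-1 - 1*(-5))*28 = 0*28 = 0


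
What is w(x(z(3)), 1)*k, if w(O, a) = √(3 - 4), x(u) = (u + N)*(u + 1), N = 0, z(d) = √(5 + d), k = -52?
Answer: -52*I ≈ -52.0*I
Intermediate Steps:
x(u) = u*(1 + u) (x(u) = (u + 0)*(u + 1) = u*(1 + u))
w(O, a) = I (w(O, a) = √(-1) = I)
w(x(z(3)), 1)*k = I*(-52) = -52*I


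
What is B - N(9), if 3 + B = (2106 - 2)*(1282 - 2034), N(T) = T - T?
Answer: -1582211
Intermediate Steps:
N(T) = 0
B = -1582211 (B = -3 + (2106 - 2)*(1282 - 2034) = -3 + 2104*(-752) = -3 - 1582208 = -1582211)
B - N(9) = -1582211 - 1*0 = -1582211 + 0 = -1582211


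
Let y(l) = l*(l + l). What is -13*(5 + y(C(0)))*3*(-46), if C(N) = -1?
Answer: 12558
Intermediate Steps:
y(l) = 2*l² (y(l) = l*(2*l) = 2*l²)
-13*(5 + y(C(0)))*3*(-46) = -13*(5 + 2*(-1)²)*3*(-46) = -13*(5 + 2*1)*3*(-46) = -13*(5 + 2)*3*(-46) = -91*3*(-46) = -13*21*(-46) = -273*(-46) = 12558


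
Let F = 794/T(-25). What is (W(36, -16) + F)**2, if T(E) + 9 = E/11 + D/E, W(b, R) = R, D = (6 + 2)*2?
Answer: 18328556689/2683044 ≈ 6831.3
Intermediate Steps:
D = 16 (D = 8*2 = 16)
T(E) = -9 + 16/E + E/11 (T(E) = -9 + (E/11 + 16/E) = -9 + (16/E + E/11) = -9 + 16/E + E/11)
F = -109175/1638 (F = 794/(-9 + 16/(-25) + (1/11)*(-25)) = 794/(-9 + 16*(-1/25) - 25/11) = 794/(-9 - 16/25 - 25/11) = 794/(-3276/275) = 794*(-275/3276) = -109175/1638 ≈ -66.651)
(W(36, -16) + F)**2 = (-16 - 109175/1638)**2 = (-135383/1638)**2 = 18328556689/2683044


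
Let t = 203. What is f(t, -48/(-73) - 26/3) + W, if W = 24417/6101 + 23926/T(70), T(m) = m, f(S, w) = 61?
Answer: 12409499/30505 ≈ 406.80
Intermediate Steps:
W = 10548694/30505 (W = 24417/6101 + 23926/70 = 24417*(1/6101) + 23926*(1/70) = 24417/6101 + 1709/5 = 10548694/30505 ≈ 345.80)
f(t, -48/(-73) - 26/3) + W = 61 + 10548694/30505 = 12409499/30505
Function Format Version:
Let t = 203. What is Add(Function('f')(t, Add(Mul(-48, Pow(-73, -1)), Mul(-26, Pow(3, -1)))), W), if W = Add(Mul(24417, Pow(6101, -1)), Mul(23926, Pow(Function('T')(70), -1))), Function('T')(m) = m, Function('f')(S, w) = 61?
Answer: Rational(12409499, 30505) ≈ 406.80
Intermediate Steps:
W = Rational(10548694, 30505) (W = Add(Mul(24417, Pow(6101, -1)), Mul(23926, Pow(70, -1))) = Add(Mul(24417, Rational(1, 6101)), Mul(23926, Rational(1, 70))) = Add(Rational(24417, 6101), Rational(1709, 5)) = Rational(10548694, 30505) ≈ 345.80)
Add(Function('f')(t, Add(Mul(-48, Pow(-73, -1)), Mul(-26, Pow(3, -1)))), W) = Add(61, Rational(10548694, 30505)) = Rational(12409499, 30505)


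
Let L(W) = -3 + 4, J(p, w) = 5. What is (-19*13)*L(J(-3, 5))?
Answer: -247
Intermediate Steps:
L(W) = 1
(-19*13)*L(J(-3, 5)) = -19*13*1 = -247*1 = -247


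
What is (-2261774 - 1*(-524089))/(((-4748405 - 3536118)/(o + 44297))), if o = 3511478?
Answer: 6178816880875/8284523 ≈ 7.4583e+5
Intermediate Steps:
(-2261774 - 1*(-524089))/(((-4748405 - 3536118)/(o + 44297))) = (-2261774 - 1*(-524089))/(((-4748405 - 3536118)/(3511478 + 44297))) = (-2261774 + 524089)/((-8284523/3555775)) = -1737685/((-8284523*1/3555775)) = -1737685/(-8284523/3555775) = -1737685*(-3555775/8284523) = 6178816880875/8284523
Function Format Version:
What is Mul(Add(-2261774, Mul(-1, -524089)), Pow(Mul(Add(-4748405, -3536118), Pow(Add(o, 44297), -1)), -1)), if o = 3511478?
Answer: Rational(6178816880875, 8284523) ≈ 7.4583e+5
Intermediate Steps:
Mul(Add(-2261774, Mul(-1, -524089)), Pow(Mul(Add(-4748405, -3536118), Pow(Add(o, 44297), -1)), -1)) = Mul(Add(-2261774, Mul(-1, -524089)), Pow(Mul(Add(-4748405, -3536118), Pow(Add(3511478, 44297), -1)), -1)) = Mul(Add(-2261774, 524089), Pow(Mul(-8284523, Pow(3555775, -1)), -1)) = Mul(-1737685, Pow(Mul(-8284523, Rational(1, 3555775)), -1)) = Mul(-1737685, Pow(Rational(-8284523, 3555775), -1)) = Mul(-1737685, Rational(-3555775, 8284523)) = Rational(6178816880875, 8284523)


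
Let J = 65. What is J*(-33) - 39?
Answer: -2184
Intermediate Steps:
J*(-33) - 39 = 65*(-33) - 39 = -2145 - 39 = -2184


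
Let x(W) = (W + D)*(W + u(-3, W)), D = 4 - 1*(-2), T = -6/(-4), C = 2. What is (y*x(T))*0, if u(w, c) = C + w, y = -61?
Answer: 0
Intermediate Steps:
T = 3/2 (T = -6*(-¼) = 3/2 ≈ 1.5000)
u(w, c) = 2 + w
D = 6 (D = 4 + 2 = 6)
x(W) = (-1 + W)*(6 + W) (x(W) = (W + 6)*(W + (2 - 3)) = (6 + W)*(W - 1) = (6 + W)*(-1 + W) = (-1 + W)*(6 + W))
(y*x(T))*0 = -61*(-6 + (3/2)² + 5*(3/2))*0 = -61*(-6 + 9/4 + 15/2)*0 = -61*15/4*0 = -915/4*0 = 0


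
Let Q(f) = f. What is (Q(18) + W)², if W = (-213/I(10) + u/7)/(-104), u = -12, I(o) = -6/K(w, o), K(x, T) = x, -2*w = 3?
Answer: 2911142025/8479744 ≈ 343.31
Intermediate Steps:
w = -3/2 (w = -½*3 = -3/2 ≈ -1.5000)
I(o) = 4 (I(o) = -6/(-3/2) = -6*(-⅔) = 4)
W = 1539/2912 (W = (-213/4 - 12/7)/(-104) = (-213*¼ - 12*⅐)*(-1/104) = (-213/4 - 12/7)*(-1/104) = -1539/28*(-1/104) = 1539/2912 ≈ 0.52850)
(Q(18) + W)² = (18 + 1539/2912)² = (53955/2912)² = 2911142025/8479744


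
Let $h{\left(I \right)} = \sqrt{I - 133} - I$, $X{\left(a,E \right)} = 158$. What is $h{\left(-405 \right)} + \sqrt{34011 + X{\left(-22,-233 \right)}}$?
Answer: $405 + \sqrt{34169} + i \sqrt{538} \approx 589.85 + 23.195 i$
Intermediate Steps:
$h{\left(I \right)} = \sqrt{-133 + I} - I$
$h{\left(-405 \right)} + \sqrt{34011 + X{\left(-22,-233 \right)}} = \left(\sqrt{-133 - 405} - -405\right) + \sqrt{34011 + 158} = \left(\sqrt{-538} + 405\right) + \sqrt{34169} = \left(i \sqrt{538} + 405\right) + \sqrt{34169} = \left(405 + i \sqrt{538}\right) + \sqrt{34169} = 405 + \sqrt{34169} + i \sqrt{538}$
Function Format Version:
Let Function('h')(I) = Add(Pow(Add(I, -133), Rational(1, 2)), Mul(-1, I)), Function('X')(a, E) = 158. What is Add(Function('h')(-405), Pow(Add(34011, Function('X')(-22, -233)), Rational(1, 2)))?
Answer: Add(405, Pow(34169, Rational(1, 2)), Mul(I, Pow(538, Rational(1, 2)))) ≈ Add(589.85, Mul(23.195, I))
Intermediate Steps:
Function('h')(I) = Add(Pow(Add(-133, I), Rational(1, 2)), Mul(-1, I))
Add(Function('h')(-405), Pow(Add(34011, Function('X')(-22, -233)), Rational(1, 2))) = Add(Add(Pow(Add(-133, -405), Rational(1, 2)), Mul(-1, -405)), Pow(Add(34011, 158), Rational(1, 2))) = Add(Add(Pow(-538, Rational(1, 2)), 405), Pow(34169, Rational(1, 2))) = Add(Add(Mul(I, Pow(538, Rational(1, 2))), 405), Pow(34169, Rational(1, 2))) = Add(Add(405, Mul(I, Pow(538, Rational(1, 2)))), Pow(34169, Rational(1, 2))) = Add(405, Pow(34169, Rational(1, 2)), Mul(I, Pow(538, Rational(1, 2))))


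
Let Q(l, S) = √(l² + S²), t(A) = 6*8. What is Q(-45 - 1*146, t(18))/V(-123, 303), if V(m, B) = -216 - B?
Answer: -√38785/519 ≈ -0.37946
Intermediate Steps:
t(A) = 48
Q(l, S) = √(S² + l²)
Q(-45 - 1*146, t(18))/V(-123, 303) = √(48² + (-45 - 1*146)²)/(-216 - 1*303) = √(2304 + (-45 - 146)²)/(-216 - 303) = √(2304 + (-191)²)/(-519) = √(2304 + 36481)*(-1/519) = √38785*(-1/519) = -√38785/519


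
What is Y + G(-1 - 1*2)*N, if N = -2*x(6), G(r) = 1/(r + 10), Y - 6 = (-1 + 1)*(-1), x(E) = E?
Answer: 30/7 ≈ 4.2857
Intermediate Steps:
Y = 6 (Y = 6 + (-1 + 1)*(-1) = 6 + 0*(-1) = 6 + 0 = 6)
G(r) = 1/(10 + r)
N = -12 (N = -2*6 = -12)
Y + G(-1 - 1*2)*N = 6 - 12/(10 + (-1 - 1*2)) = 6 - 12/(10 + (-1 - 2)) = 6 - 12/(10 - 3) = 6 - 12/7 = 30/7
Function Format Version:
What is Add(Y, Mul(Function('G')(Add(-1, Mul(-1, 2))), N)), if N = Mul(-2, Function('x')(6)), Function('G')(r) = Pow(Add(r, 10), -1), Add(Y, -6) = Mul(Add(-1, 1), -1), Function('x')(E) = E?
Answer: Rational(30, 7) ≈ 4.2857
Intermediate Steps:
Y = 6 (Y = Add(6, Mul(Add(-1, 1), -1)) = Add(6, Mul(0, -1)) = Add(6, 0) = 6)
Function('G')(r) = Pow(Add(10, r), -1)
N = -12 (N = Mul(-2, 6) = -12)
Add(Y, Mul(Function('G')(Add(-1, Mul(-1, 2))), N)) = Add(6, Mul(Pow(Add(10, Add(-1, Mul(-1, 2))), -1), -12)) = Add(6, Mul(Pow(Add(10, Add(-1, -2)), -1), -12)) = Add(6, Mul(Pow(Add(10, -3), -1), -12)) = Add(6, Mul(Pow(7, -1), -12)) = Add(6, Mul(Rational(1, 7), -12)) = Add(6, Rational(-12, 7)) = Rational(30, 7)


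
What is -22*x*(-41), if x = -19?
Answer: -17138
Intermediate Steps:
-22*x*(-41) = -22*(-19)*(-41) = 418*(-41) = -17138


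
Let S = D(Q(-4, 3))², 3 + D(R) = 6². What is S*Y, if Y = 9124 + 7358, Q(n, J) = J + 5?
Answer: 17948898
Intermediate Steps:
Q(n, J) = 5 + J
D(R) = 33 (D(R) = -3 + 6² = -3 + 36 = 33)
Y = 16482
S = 1089 (S = 33² = 1089)
S*Y = 1089*16482 = 17948898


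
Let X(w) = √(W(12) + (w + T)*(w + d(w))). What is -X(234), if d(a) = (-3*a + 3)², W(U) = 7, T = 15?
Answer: -√121719922 ≈ -11033.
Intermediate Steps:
d(a) = (3 - 3*a)²
X(w) = √(7 + (15 + w)*(w + 9*(-1 + w)²)) (X(w) = √(7 + (w + 15)*(w + 9*(-1 + w)²)) = √(7 + (15 + w)*(w + 9*(-1 + w)²)))
-X(234) = -√(142 - 246*234 + 9*234³ + 118*234²) = -√(142 - 57564 + 9*12812904 + 118*54756) = -√(142 - 57564 + 115316136 + 6461208) = -√121719922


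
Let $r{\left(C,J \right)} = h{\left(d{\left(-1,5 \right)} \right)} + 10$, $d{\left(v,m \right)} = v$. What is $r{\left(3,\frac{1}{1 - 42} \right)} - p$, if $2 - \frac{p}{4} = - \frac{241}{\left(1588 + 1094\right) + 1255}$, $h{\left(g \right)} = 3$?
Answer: $\frac{18721}{3937} \approx 4.7551$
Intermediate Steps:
$r{\left(C,J \right)} = 13$ ($r{\left(C,J \right)} = 3 + 10 = 13$)
$p = \frac{32460}{3937}$ ($p = 8 - 4 \left(- \frac{241}{\left(1588 + 1094\right) + 1255}\right) = 8 - 4 \left(- \frac{241}{2682 + 1255}\right) = 8 - 4 \left(- \frac{241}{3937}\right) = 8 - 4 \left(\left(-241\right) \frac{1}{3937}\right) = 8 - - \frac{964}{3937} = 8 + \frac{964}{3937} = \frac{32460}{3937} \approx 8.2449$)
$r{\left(3,\frac{1}{1 - 42} \right)} - p = 13 - \frac{32460}{3937} = \frac{18721}{3937}$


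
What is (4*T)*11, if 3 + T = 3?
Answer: 0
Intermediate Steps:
T = 0 (T = -3 + 3 = 0)
(4*T)*11 = (4*0)*11 = 0*11 = 0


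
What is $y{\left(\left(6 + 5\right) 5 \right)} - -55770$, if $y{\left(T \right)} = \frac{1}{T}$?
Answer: $\frac{3067351}{55} \approx 55770.0$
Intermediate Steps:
$y{\left(\left(6 + 5\right) 5 \right)} - -55770 = \frac{1}{\left(6 + 5\right) 5} - -55770 = \frac{1}{11 \cdot 5} + 55770 = \frac{1}{55} + 55770 = \frac{3067351}{55}$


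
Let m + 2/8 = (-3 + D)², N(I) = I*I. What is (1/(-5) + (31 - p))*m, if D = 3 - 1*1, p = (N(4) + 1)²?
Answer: -3873/20 ≈ -193.65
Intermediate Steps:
N(I) = I²
p = 289 (p = (4² + 1)² = (16 + 1)² = 17² = 289)
D = 2 (D = 3 - 1 = 2)
m = ¾ (m = -¼ + (-3 + 2)² = -¼ + (-1)² = -¼ + 1 = ¾ ≈ 0.75000)
(1/(-5) + (31 - p))*m = (1/(-5) + (31 - 1*289))*(¾) = (-⅕ + (31 - 289))*(¾) = (-⅕ - 258)*(¾) = -1291/5*¾ = -3873/20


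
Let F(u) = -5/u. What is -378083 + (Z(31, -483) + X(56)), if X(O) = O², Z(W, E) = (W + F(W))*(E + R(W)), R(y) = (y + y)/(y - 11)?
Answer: -60410707/155 ≈ -3.8975e+5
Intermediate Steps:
R(y) = 2*y/(-11 + y) (R(y) = (2*y)/(-11 + y) = 2*y/(-11 + y))
Z(W, E) = (E + 2*W/(-11 + W))*(W - 5/W) (Z(W, E) = (W - 5/W)*(E + 2*W/(-11 + W)) = (E + 2*W/(-11 + W))*(W - 5/W))
-378083 + (Z(31, -483) + X(56)) = -378083 + ((-5*(-483)*(-11 + 31) + 2*31*(-5 + 31²) - 483*31²*(-11 + 31))/(31*(-11 + 31)) + 56²) = -378083 + ((1/31)*(-5*(-483)*20 + 2*31*(-5 + 961) - 483*961*20)/20 + 3136) = -378083 + ((1/31)*(1/20)*(48300 + 2*31*956 - 9283260) + 3136) = -378083 + ((1/31)*(1/20)*(48300 + 59272 - 9283260) + 3136) = -378083 + ((1/31)*(1/20)*(-9175688) + 3136) = -378083 + (-2293922/155 + 3136) = -378083 - 1807842/155 = -60410707/155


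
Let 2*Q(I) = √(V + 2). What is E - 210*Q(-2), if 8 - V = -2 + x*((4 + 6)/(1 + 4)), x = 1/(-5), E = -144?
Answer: -144 - 21*√310 ≈ -513.74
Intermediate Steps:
x = -⅕ (x = 1*(-⅕) = -⅕ ≈ -0.20000)
V = 52/5 (V = 8 - (-2 - (4 + 6)/(5*(1 + 4))) = 8 - (-2 - 2/5) = 8 - (-2 - ⅕*2) = 8 - (-2 - ⅖) = 8 - 1*(-12/5) = 8 + 12/5 = 52/5 ≈ 10.400)
Q(I) = √310/10 (Q(I) = √(52/5 + 2)/2 = √(62/5)/2 = (√310/5)/2 = √310/10)
E - 210*Q(-2) = -144 - 21*√310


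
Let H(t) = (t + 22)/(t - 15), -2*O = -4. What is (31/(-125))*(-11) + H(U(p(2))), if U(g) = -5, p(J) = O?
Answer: 939/500 ≈ 1.8780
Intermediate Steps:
O = 2 (O = -½*(-4) = 2)
p(J) = 2
H(t) = (22 + t)/(-15 + t)
(31/(-125))*(-11) + H(U(p(2))) = (31/(-125))*(-11) + (22 - 5)/(-15 - 5) = (31*(-1/125))*(-11) + 17/(-20) = -31/125*(-11) - 1/20*17 = 341/125 - 17/20 = 939/500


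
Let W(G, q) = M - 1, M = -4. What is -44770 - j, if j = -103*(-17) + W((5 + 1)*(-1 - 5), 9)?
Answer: -46516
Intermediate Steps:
W(G, q) = -5 (W(G, q) = -4 - 1 = -5)
j = 1746 (j = -103*(-17) - 5 = 1751 - 5 = 1746)
-44770 - j = -44770 - 1*1746 = -44770 - 1746 = -46516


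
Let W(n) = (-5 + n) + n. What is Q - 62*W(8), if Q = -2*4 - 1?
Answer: -691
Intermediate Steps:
Q = -9 (Q = -8 - 1 = -9)
W(n) = -5 + 2*n
Q - 62*W(8) = -9 - 62*(-5 + 2*8) = -9 - 62*(-5 + 16) = -9 - 62*11 = -9 - 682 = -691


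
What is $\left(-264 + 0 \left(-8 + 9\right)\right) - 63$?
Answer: $-327$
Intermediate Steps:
$\left(-264 + 0 \left(-8 + 9\right)\right) - 63 = \left(-264 + 0 \cdot 1\right) - 63 = \left(-264 + 0\right) - 63 = -264 - 63 = -327$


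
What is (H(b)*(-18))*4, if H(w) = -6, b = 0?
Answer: 432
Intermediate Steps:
(H(b)*(-18))*4 = -6*(-18)*4 = 108*4 = 432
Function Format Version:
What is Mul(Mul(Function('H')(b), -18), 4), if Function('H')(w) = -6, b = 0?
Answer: 432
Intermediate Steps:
Mul(Mul(Function('H')(b), -18), 4) = Mul(Mul(-6, -18), 4) = Mul(108, 4) = 432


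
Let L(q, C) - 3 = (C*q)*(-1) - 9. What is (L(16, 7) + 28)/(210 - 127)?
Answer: -90/83 ≈ -1.0843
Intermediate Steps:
L(q, C) = -6 - C*q (L(q, C) = 3 + ((C*q)*(-1) - 9) = 3 + (-C*q - 9) = 3 + (-9 - C*q) = -6 - C*q)
(L(16, 7) + 28)/(210 - 127) = ((-6 - 1*7*16) + 28)/(210 - 127) = ((-6 - 112) + 28)/83 = (-118 + 28)*(1/83) = -90*1/83 = -90/83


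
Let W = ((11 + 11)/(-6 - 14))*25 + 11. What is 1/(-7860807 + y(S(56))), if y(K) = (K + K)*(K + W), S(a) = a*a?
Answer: 1/11704697 ≈ 8.5436e-8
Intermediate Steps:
S(a) = a²
W = -33/2 (W = (22/(-20))*25 + 11 = (22*(-1/20))*25 + 11 = -11/10*25 + 11 = -55/2 + 11 = -33/2 ≈ -16.500)
y(K) = 2*K*(-33/2 + K) (y(K) = (K + K)*(K - 33/2) = (2*K)*(-33/2 + K) = 2*K*(-33/2 + K))
1/(-7860807 + y(S(56))) = 1/(-7860807 + 56²*(-33 + 2*56²)) = 1/(-7860807 + 3136*(-33 + 2*3136)) = 1/(-7860807 + 3136*(-33 + 6272)) = 1/(-7860807 + 3136*6239) = 1/(-7860807 + 19565504) = 1/11704697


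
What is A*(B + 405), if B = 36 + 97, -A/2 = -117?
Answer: 125892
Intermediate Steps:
A = 234 (A = -2*(-117) = 234)
B = 133
A*(B + 405) = 234*(133 + 405) = 234*538 = 125892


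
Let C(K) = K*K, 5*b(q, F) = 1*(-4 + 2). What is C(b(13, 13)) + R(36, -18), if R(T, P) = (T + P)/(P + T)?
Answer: 29/25 ≈ 1.1600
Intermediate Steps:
R(T, P) = 1 (R(T, P) = (P + T)/(P + T) = 1)
b(q, F) = -2/5 (b(q, F) = (1*(-4 + 2))/5 = (1*(-2))/5 = (1/5)*(-2) = -2/5)
C(K) = K**2
C(b(13, 13)) + R(36, -18) = (-2/5)**2 + 1 = 4/25 + 1 = 29/25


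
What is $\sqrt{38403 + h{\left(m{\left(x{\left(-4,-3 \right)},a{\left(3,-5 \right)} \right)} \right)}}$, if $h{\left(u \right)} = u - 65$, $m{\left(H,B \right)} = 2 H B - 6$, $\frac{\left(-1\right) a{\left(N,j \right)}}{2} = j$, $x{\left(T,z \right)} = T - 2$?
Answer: $2 \sqrt{9553} \approx 195.48$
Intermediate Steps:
$x{\left(T,z \right)} = -2 + T$
$a{\left(N,j \right)} = - 2 j$
$m{\left(H,B \right)} = -6 + 2 B H$ ($m{\left(H,B \right)} = 2 B H - 6 = -6 + 2 B H$)
$h{\left(u \right)} = -65 + u$
$\sqrt{38403 + h{\left(m{\left(x{\left(-4,-3 \right)},a{\left(3,-5 \right)} \right)} \right)}} = \sqrt{38403 + \left(-65 + \left(-6 + 2 \left(\left(-2\right) \left(-5\right)\right) \left(-2 - 4\right)\right)\right)} = \sqrt{38403 + \left(-65 + \left(-6 + 2 \cdot 10 \left(-6\right)\right)\right)} = \sqrt{38403 - 191} = \sqrt{38212} = 2 \sqrt{9553}$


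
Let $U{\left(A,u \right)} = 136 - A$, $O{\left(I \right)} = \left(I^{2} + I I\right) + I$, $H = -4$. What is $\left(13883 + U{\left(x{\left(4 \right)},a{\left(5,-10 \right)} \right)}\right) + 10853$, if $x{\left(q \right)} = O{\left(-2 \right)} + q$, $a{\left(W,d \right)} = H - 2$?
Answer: $24862$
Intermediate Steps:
$O{\left(I \right)} = I + 2 I^{2}$ ($O{\left(I \right)} = \left(I^{2} + I^{2}\right) + I = 2 I^{2} + I = I + 2 I^{2}$)
$a{\left(W,d \right)} = -6$ ($a{\left(W,d \right)} = -4 - 2 = -6$)
$x{\left(q \right)} = 6 + q$ ($x{\left(q \right)} = - 2 \left(1 + 2 \left(-2\right)\right) + q = - 2 \left(1 - 4\right) + q = \left(-2\right) \left(-3\right) + q = 6 + q$)
$\left(13883 + U{\left(x{\left(4 \right)},a{\left(5,-10 \right)} \right)}\right) + 10853 = \left(13883 + \left(136 - \left(6 + 4\right)\right)\right) + 10853 = \left(13883 + \left(136 - 10\right)\right) + 10853 = \left(13883 + 126\right) + 10853 = 14009 + 10853 = 24862$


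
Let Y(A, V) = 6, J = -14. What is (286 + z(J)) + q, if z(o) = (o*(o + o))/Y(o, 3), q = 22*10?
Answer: 1714/3 ≈ 571.33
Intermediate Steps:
q = 220
z(o) = o²/3 (z(o) = (o*(o + o))/6 = (o*(2*o))*(⅙) = (2*o²)*(⅙) = o²/3)
(286 + z(J)) + q = (286 + (⅓)*(-14)²) + 220 = (286 + (⅓)*196) + 220 = (286 + 196/3) + 220 = 1054/3 + 220 = 1714/3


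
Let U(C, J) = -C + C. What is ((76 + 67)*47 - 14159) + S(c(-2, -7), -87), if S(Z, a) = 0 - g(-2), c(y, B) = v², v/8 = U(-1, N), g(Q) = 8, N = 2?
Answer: -7446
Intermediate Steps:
U(C, J) = 0
v = 0 (v = 8*0 = 0)
c(y, B) = 0 (c(y, B) = 0² = 0)
S(Z, a) = -8 (S(Z, a) = 0 - 1*8 = 0 - 8 = -8)
((76 + 67)*47 - 14159) + S(c(-2, -7), -87) = ((76 + 67)*47 - 14159) - 8 = (143*47 - 14159) - 8 = (6721 - 14159) - 8 = -7438 - 8 = -7446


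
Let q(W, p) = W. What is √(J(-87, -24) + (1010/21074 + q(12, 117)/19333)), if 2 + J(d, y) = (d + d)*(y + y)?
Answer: √346514539856644310339/203711821 ≈ 91.379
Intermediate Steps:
J(d, y) = -2 + 4*d*y (J(d, y) = -2 + (d + d)*(y + y) = -2 + (2*d)*(2*y) = -2 + 4*d*y)
√(J(-87, -24) + (1010/21074 + q(12, 117)/19333)) = √((-2 + 4*(-87)*(-24)) + (1010/21074 + 12/19333)) = √((-2 + 8352) + (1010*(1/21074) + 12*(1/19333))) = √(8350 + (505/10537 + 12/19333)) = √(8350 + 9889609/203711821) = √(1701003594959/203711821) = √346514539856644310339/203711821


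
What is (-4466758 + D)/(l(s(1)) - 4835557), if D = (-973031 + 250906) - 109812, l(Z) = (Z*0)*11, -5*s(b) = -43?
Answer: 5298695/4835557 ≈ 1.0958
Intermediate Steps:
s(b) = 43/5 (s(b) = -⅕*(-43) = 43/5)
l(Z) = 0 (l(Z) = 0*11 = 0)
D = -831937 (D = -722125 - 109812 = -831937)
(-4466758 + D)/(l(s(1)) - 4835557) = (-4466758 - 831937)/(0 - 4835557) = -5298695/(-4835557) = -5298695*(-1/4835557) = 5298695/4835557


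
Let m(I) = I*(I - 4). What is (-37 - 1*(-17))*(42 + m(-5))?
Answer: -1740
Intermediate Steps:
m(I) = I*(-4 + I)
(-37 - 1*(-17))*(42 + m(-5)) = (-37 - 1*(-17))*(42 - 5*(-4 - 5)) = (-37 + 17)*(42 - 5*(-9)) = -20*(42 + 45) = -20*87 = -1740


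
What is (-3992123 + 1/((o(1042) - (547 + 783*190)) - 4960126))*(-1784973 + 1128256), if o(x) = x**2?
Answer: 10548859277621339406/4023679 ≈ 2.6217e+12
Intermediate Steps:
(-3992123 + 1/((o(1042) - (547 + 783*190)) - 4960126))*(-1784973 + 1128256) = (-3992123 + 1/((1042**2 - (547 + 783*190)) - 4960126))*(-1784973 + 1128256) = (-3992123 + 1/((1085764 - (547 + 148770)) - 4960126))*(-656717) = (-3992123 + 1/((1085764 - 1*149317) - 4960126))*(-656717) = (-3992123 + 1/((1085764 - 149317) - 4960126))*(-656717) = (-3992123 + 1/(936447 - 4960126))*(-656717) = (-3992123 + 1/(-4023679))*(-656717) = (-3992123 - 1/4023679)*(-656717) = -16063021480518/4023679*(-656717) = 10548859277621339406/4023679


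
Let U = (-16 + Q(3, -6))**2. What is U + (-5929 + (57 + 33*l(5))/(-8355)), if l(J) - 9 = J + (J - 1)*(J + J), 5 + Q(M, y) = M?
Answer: -15610538/2785 ≈ -5605.2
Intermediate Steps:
Q(M, y) = -5 + M
l(J) = 9 + J + 2*J*(-1 + J) (l(J) = 9 + (J + (J - 1)*(J + J)) = 9 + (J + (-1 + J)*(2*J)) = 9 + (J + 2*J*(-1 + J)) = 9 + J + 2*J*(-1 + J))
U = 324 (U = (-16 + (-5 + 3))**2 = (-16 - 2)**2 = (-18)**2 = 324)
U + (-5929 + (57 + 33*l(5))/(-8355)) = 324 + (-5929 + (57 + 33*(9 - 1*5 + 2*5**2))/(-8355)) = 324 + (-5929 + (57 + 33*(9 - 5 + 2*25))*(-1/8355)) = 324 + (-5929 + (57 + 33*(9 - 5 + 50))*(-1/8355)) = 324 + (-5929 + (57 + 33*54)*(-1/8355)) = 324 + (-5929 + (57 + 1782)*(-1/8355)) = 324 + (-5929 + 1839*(-1/8355)) = 324 + (-5929 - 613/2785) = 324 - 16512878/2785 = -15610538/2785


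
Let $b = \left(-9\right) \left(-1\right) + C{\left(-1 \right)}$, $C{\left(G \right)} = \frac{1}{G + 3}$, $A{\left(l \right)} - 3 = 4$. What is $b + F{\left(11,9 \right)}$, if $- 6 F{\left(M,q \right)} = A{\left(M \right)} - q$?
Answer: $\frac{59}{6} \approx 9.8333$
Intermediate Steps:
$A{\left(l \right)} = 7$ ($A{\left(l \right)} = 3 + 4 = 7$)
$C{\left(G \right)} = \frac{1}{3 + G}$
$F{\left(M,q \right)} = - \frac{7}{6} + \frac{q}{6}$ ($F{\left(M,q \right)} = - \frac{7 - q}{6} = - \frac{7}{6} + \frac{q}{6}$)
$b = \frac{19}{2}$ ($b = \left(-9\right) \left(-1\right) + \frac{1}{3 - 1} = 9 + \frac{1}{2} = \frac{19}{2} \approx 9.5$)
$b + F{\left(11,9 \right)} = \frac{19}{2} + \left(- \frac{7}{6} + \frac{1}{6} \cdot 9\right) = \frac{19}{2} + \left(- \frac{7}{6} + \frac{3}{2}\right) = \frac{19}{2} + \frac{1}{3} = \frac{59}{6}$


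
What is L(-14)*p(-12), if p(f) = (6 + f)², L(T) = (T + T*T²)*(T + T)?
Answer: 2780064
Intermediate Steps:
L(T) = 2*T*(T + T³) (L(T) = (T + T³)*(2*T) = 2*T*(T + T³))
L(-14)*p(-12) = (2*(-14)²*(1 + (-14)²))*(6 - 12)² = (2*196*(1 + 196))*(-6)² = (2*196*197)*36 = 77224*36 = 2780064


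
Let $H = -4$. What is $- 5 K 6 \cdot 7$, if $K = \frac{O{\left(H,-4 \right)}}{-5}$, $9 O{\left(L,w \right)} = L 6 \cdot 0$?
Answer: $0$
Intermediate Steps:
$O{\left(L,w \right)} = 0$ ($O{\left(L,w \right)} = \frac{L 6 \cdot 0}{9} = \frac{6 L 0}{9} = \frac{1}{9} \cdot 0 = 0$)
$K = 0$ ($K = \frac{0}{-5} = 0 \left(- \frac{1}{5}\right) = 0$)
$- 5 K 6 \cdot 7 = \left(-5\right) 0 \cdot 6 \cdot 7 = 0 \cdot 6 \cdot 7 = 0 \cdot 7 = 0$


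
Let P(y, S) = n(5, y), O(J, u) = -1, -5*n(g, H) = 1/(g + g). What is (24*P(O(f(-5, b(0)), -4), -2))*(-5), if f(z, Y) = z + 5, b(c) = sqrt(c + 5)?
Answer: 12/5 ≈ 2.4000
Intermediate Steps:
b(c) = sqrt(5 + c)
f(z, Y) = 5 + z
n(g, H) = -1/(10*g) (n(g, H) = -1/(5*(g + g)) = -1/(2*g)/5 = -1/(10*g))
P(y, S) = -1/50 (P(y, S) = -1/10/5 = -1/10*1/5 = -1/50)
(24*P(O(f(-5, b(0)), -4), -2))*(-5) = (24*(-1/50))*(-5) = -12/25*(-5) = 12/5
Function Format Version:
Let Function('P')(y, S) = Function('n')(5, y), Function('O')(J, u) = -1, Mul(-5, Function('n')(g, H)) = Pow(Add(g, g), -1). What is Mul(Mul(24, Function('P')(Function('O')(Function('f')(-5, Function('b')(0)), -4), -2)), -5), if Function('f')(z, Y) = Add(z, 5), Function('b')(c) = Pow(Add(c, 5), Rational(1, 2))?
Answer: Rational(12, 5) ≈ 2.4000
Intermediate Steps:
Function('b')(c) = Pow(Add(5, c), Rational(1, 2))
Function('f')(z, Y) = Add(5, z)
Function('n')(g, H) = Mul(Rational(-1, 10), Pow(g, -1)) (Function('n')(g, H) = Mul(Rational(-1, 5), Pow(Add(g, g), -1)) = Mul(Rational(-1, 5), Pow(Mul(2, g), -1)) = Mul(Rational(-1, 5), Mul(Rational(1, 2), Pow(g, -1))) = Mul(Rational(-1, 10), Pow(g, -1)))
Function('P')(y, S) = Rational(-1, 50) (Function('P')(y, S) = Mul(Rational(-1, 10), Pow(5, -1)) = Mul(Rational(-1, 10), Rational(1, 5)) = Rational(-1, 50))
Mul(Mul(24, Function('P')(Function('O')(Function('f')(-5, Function('b')(0)), -4), -2)), -5) = Mul(Mul(24, Rational(-1, 50)), -5) = Mul(Rational(-12, 25), -5) = Rational(12, 5)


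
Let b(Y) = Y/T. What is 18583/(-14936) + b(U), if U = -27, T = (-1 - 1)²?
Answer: -119401/14936 ≈ -7.9942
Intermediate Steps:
T = 4 (T = (-2)² = 4)
b(Y) = Y/4
18583/(-14936) + b(U) = 18583/(-14936) + (¼)*(-27) = 18583*(-1/14936) - 27/4 = -18583/14936 - 27/4 = -119401/14936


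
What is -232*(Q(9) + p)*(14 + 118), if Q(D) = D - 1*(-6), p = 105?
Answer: -3674880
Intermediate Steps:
Q(D) = 6 + D (Q(D) = D + 6 = 6 + D)
-232*(Q(9) + p)*(14 + 118) = -232*((6 + 9) + 105)*(14 + 118) = -232*(15 + 105)*132 = -27840*132 = -232*15840 = -3674880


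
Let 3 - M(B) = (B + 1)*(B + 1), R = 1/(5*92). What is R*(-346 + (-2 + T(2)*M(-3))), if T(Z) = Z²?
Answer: -88/115 ≈ -0.76522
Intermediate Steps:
R = 1/460 ≈ 0.0021739
M(B) = 3 - (1 + B)² (M(B) = 3 - (B + 1)*(B + 1) = 3 - (1 + B)*(1 + B) = 3 - (1 + B)²)
R*(-346 + (-2 + T(2)*M(-3))) = (-346 + (-2 + 2²*(3 - (1 - 3)²)))/460 = (-346 + (-2 + 4*(3 - 1*(-2)²)))/460 = (-346 + (-2 + 4*(3 - 1*4)))/460 = (-346 + (-2 + 4*(3 - 4)))/460 = (-346 + (-2 + 4*(-1)))/460 = (-346 + (-2 - 4))/460 = (-346 - 6)/460 = (1/460)*(-352) = -88/115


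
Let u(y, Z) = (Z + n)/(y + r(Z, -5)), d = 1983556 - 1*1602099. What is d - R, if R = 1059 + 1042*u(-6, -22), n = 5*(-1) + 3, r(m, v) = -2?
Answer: 377272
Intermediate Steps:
d = 381457 (d = 1983556 - 1602099 = 381457)
n = -2 (n = -5 + 3 = -2)
u(y, Z) = (-2 + Z)/(-2 + y) (u(y, Z) = (Z - 2)/(y - 2) = (-2 + Z)/(-2 + y))
R = 4185 (R = 1059 + 1042*((-2 - 22)/(-2 - 6)) = 1059 + 1042*(-24/(-8)) = 1059 + 1042*(-⅛*(-24)) = 1059 + 1042*3 = 1059 + 3126 = 4185)
d - R = 381457 - 1*4185 = 381457 - 4185 = 377272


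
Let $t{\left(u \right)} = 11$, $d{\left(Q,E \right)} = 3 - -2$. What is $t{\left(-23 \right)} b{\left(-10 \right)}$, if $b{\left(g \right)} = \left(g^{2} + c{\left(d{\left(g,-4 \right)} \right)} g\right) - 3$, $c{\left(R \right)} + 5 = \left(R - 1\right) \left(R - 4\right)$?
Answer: $1177$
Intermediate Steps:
$d{\left(Q,E \right)} = 5$ ($d{\left(Q,E \right)} = 3 + 2 = 5$)
$c{\left(R \right)} = -5 + \left(-1 + R\right) \left(-4 + R\right)$ ($c{\left(R \right)} = -5 + \left(R - 1\right) \left(R - 4\right) = -5 + \left(-1 + R\right) \left(-4 + R\right)$)
$b{\left(g \right)} = -3 + g^{2} - g$ ($b{\left(g \right)} = \left(g^{2} + \left(-1 + 5^{2} - 25\right) g\right) - 3 = \left(g^{2} + \left(-1 + 25 - 25\right) g\right) - 3 = \left(g^{2} - g\right) - 3 = -3 + g^{2} - g$)
$t{\left(-23 \right)} b{\left(-10 \right)} = 11 \left(-3 + \left(-10\right)^{2} - -10\right) = 11 \left(-3 + 100 + 10\right) = 11 \cdot 107 = 1177$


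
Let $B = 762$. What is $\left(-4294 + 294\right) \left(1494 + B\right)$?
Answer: $-9024000$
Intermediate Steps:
$\left(-4294 + 294\right) \left(1494 + B\right) = \left(-4294 + 294\right) \left(1494 + 762\right) = \left(-4000\right) 2256 = -9024000$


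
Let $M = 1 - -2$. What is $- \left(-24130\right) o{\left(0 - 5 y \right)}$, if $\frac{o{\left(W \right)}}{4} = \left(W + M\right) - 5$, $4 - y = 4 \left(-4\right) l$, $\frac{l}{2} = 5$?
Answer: $-79339440$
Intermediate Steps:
$M = 3$ ($M = 1 + 2 = 3$)
$l = 10$ ($l = 2 \cdot 5 = 10$)
$y = 164$ ($y = 4 - 4 \left(-4\right) 10 = 4 - \left(-16\right) 10 = 4 - -160 = 4 + 160 = 164$)
$o{\left(W \right)} = -8 + 4 W$ ($o{\left(W \right)} = 4 \left(\left(W + 3\right) - 5\right) = 4 \left(\left(3 + W\right) - 5\right) = 4 \left(-2 + W\right) = -8 + 4 W$)
$- \left(-24130\right) o{\left(0 - 5 y \right)} = - \left(-24130\right) \left(-8 + 4 \left(0 - 820\right)\right) = - \left(-24130\right) \left(-8 + 4 \left(-820\right)\right) = - \left(-24130\right) \left(-8 - 3280\right) = - \left(-24130\right) \left(-3288\right) = \left(-1\right) 79339440 = -79339440$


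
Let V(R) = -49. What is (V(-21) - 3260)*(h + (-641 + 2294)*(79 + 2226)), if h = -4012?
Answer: -12594560277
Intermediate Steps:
(V(-21) - 3260)*(h + (-641 + 2294)*(79 + 2226)) = (-49 - 3260)*(-4012 + (-641 + 2294)*(79 + 2226)) = -3309*(-4012 + 1653*2305) = -3309*(-4012 + 3810165) = -3309*3806153 = -12594560277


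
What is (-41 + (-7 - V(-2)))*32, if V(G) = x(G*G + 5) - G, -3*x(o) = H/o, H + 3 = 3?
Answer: -1600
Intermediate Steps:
H = 0 (H = -3 + 3 = 0)
x(o) = 0 (x(o) = -0/o = -⅓*0 = 0)
V(G) = -G (V(G) = 0 - G = -G)
(-41 + (-7 - V(-2)))*32 = (-41 + (-7 - (-1)*(-2)))*32 = (-41 + (-7 - 1*2))*32 = (-41 + (-7 - 2))*32 = (-41 - 9)*32 = -50*32 = -1600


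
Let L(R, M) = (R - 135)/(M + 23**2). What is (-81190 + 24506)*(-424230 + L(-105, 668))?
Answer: 9594778809400/399 ≈ 2.4047e+10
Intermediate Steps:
L(R, M) = (-135 + R)/(529 + M) (L(R, M) = (-135 + R)/(M + 529) = (-135 + R)/(529 + M))
(-81190 + 24506)*(-424230 + L(-105, 668)) = (-81190 + 24506)*(-424230 + (-135 - 105)/(529 + 668)) = -56684*(-424230 - 240/1197) = -56684*(-424230 + (1/1197)*(-240)) = -56684*(-424230 - 80/399) = -56684*(-169267850/399) = 9594778809400/399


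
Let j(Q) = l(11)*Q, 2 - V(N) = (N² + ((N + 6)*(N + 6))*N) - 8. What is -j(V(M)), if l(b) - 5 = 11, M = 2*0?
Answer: -160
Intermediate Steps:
M = 0
l(b) = 16 (l(b) = 5 + 11 = 16)
V(N) = 10 - N² - N*(6 + N)² (V(N) = 2 - ((N² + ((N + 6)*(N + 6))*N) - 8) = 2 - ((N² + ((6 + N)*(6 + N))*N) - 8) = 2 - ((N² + (6 + N)²*N) - 8) = 2 - ((N² + N*(6 + N)²) - 8) = 2 - (-8 + N² + N*(6 + N)²) = 2 + (8 - N² - N*(6 + N)²) = 10 - N² - N*(6 + N)²)
j(Q) = 16*Q
-j(V(M)) = -16*(10 - 1*0² - 1*0*(6 + 0)²) = -16*(10 - 1*0 - 1*0*6²) = -16*(10 + 0 - 1*0*36) = -16*(10 + 0 + 0) = -16*10 = -1*160 = -160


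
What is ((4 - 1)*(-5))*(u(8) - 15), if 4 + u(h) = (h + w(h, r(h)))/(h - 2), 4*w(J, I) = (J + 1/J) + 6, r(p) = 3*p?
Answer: 16395/64 ≈ 256.17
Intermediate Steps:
w(J, I) = 3/2 + J/4 + 1/(4*J) (w(J, I) = ((J + 1/J) + 6)/4 = (6 + J + 1/J)/4 = 3/2 + J/4 + 1/(4*J))
u(h) = -4 + (h + (1 + h*(6 + h))/(4*h))/(-2 + h) (u(h) = -4 + (h + (1 + h*(6 + h))/(4*h))/(h - 2) = -4 + (h + (1 + h*(6 + h))/(4*h))/(-2 + h))
((4 - 1)*(-5))*(u(8) - 15) = ((4 - 1)*(-5))*((¼)*(1 - 11*8² + 38*8)/(8*(-2 + 8)) - 15) = (3*(-5))*((¼)*(⅛)*(1 - 11*64 + 304)/6 - 15) = -15*((¼)*(⅛)*(⅙)*(1 - 704 + 304) - 15) = -15*((¼)*(⅛)*(⅙)*(-399) - 15) = -15*(-133/64 - 15) = -15*(-1093/64) = 16395/64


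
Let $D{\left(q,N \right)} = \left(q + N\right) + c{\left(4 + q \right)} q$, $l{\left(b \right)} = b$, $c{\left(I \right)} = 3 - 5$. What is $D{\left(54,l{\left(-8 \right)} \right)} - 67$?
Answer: $-129$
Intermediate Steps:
$c{\left(I \right)} = -2$
$D{\left(q,N \right)} = N - q$ ($D{\left(q,N \right)} = \left(q + N\right) - 2 q = \left(N + q\right) - 2 q = N - q$)
$D{\left(54,l{\left(-8 \right)} \right)} - 67 = \left(-8 - 54\right) - 67 = -62 - 67 = -129$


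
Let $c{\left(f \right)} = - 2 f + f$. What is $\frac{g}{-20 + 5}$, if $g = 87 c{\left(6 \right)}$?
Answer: $\frac{174}{5} \approx 34.8$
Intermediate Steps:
$c{\left(f \right)} = - f$
$g = -522$ ($g = 87 \left(\left(-1\right) 6\right) = 87 \left(-6\right) = -522$)
$\frac{g}{-20 + 5} = \frac{1}{-20 + 5} \left(-522\right) = \frac{1}{-15} \left(-522\right) = \left(- \frac{1}{15}\right) \left(-522\right) = \frac{174}{5}$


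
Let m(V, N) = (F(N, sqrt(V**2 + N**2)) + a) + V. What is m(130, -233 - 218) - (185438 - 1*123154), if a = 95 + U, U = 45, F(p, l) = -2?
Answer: -62016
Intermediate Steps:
a = 140 (a = 95 + 45 = 140)
m(V, N) = 138 + V (m(V, N) = (-2 + 140) + V = 138 + V)
m(130, -233 - 218) - (185438 - 1*123154) = (138 + 130) - (185438 - 1*123154) = 268 - (185438 - 123154) = 268 - 1*62284 = 268 - 62284 = -62016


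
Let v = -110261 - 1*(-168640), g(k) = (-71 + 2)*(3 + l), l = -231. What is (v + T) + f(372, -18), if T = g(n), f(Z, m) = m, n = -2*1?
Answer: 74093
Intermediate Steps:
n = -2
g(k) = 15732 (g(k) = (-71 + 2)*(3 - 231) = -69*(-228) = 15732)
v = 58379 (v = -110261 + 168640 = 58379)
T = 15732
(v + T) + f(372, -18) = (58379 + 15732) - 18 = 74111 - 18 = 74093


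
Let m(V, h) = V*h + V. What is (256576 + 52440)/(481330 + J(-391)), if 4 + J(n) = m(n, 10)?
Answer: 309016/477025 ≈ 0.64780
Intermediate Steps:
m(V, h) = V + V*h
J(n) = -4 + 11*n (J(n) = -4 + n*(1 + 10) = -4 + n*11 = -4 + 11*n)
(256576 + 52440)/(481330 + J(-391)) = (256576 + 52440)/(481330 + (-4 + 11*(-391))) = 309016/(481330 + (-4 - 4301)) = 309016/(481330 - 4305) = 309016/477025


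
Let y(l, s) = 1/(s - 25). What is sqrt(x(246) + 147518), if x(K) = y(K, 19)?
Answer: sqrt(5310642)/6 ≈ 384.08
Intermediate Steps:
y(l, s) = 1/(-25 + s)
x(K) = -1/6 (x(K) = 1/(-25 + 19) = 1/(-6) = -1/6)
sqrt(x(246) + 147518) = sqrt(-1/6 + 147518) = sqrt(885107/6) = sqrt(5310642)/6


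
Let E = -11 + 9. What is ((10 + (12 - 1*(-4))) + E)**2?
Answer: 576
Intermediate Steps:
E = -2
((10 + (12 - 1*(-4))) + E)**2 = ((10 + (12 - 1*(-4))) - 2)**2 = ((10 + (12 + 4)) - 2)**2 = ((10 + 16) - 2)**2 = (26 - 2)**2 = 24**2 = 576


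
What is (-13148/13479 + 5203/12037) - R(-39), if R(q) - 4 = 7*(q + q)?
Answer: 87849592627/162246723 ≈ 541.46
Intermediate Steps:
R(q) = 4 + 14*q (R(q) = 4 + 7*(q + q) = 4 + 7*(2*q) = 4 + 14*q)
(-13148/13479 + 5203/12037) - R(-39) = (-13148/13479 + 5203/12037) - (4 + 14*(-39)) = (-13148*1/13479 + 5203*(1/12037)) - (4 - 546) = (-13148/13479 + 5203/12037) - 1*(-542) = -88131239/162246723 + 542 = 87849592627/162246723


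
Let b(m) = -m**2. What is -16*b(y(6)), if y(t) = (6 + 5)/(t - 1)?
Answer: 1936/25 ≈ 77.440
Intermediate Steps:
y(t) = 11/(-1 + t)
-16*b(y(6)) = -(-16)*(11/(-1 + 6))**2 = -(-16)*(11/5)**2 = -(-16)*121/25 = -16*(-121/25) = 1936/25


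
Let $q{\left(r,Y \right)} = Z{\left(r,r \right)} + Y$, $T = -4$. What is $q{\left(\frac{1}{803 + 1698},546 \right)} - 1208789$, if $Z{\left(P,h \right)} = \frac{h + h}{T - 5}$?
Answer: $- \frac{27196341689}{22509} \approx -1.2082 \cdot 10^{6}$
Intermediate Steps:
$Z{\left(P,h \right)} = - \frac{2 h}{9}$ ($Z{\left(P,h \right)} = \frac{h + h}{-4 - 5} = \frac{2 h}{-9} = 2 h \left(- \frac{1}{9}\right) = - \frac{2 h}{9}$)
$q{\left(r,Y \right)} = Y - \frac{2 r}{9}$ ($q{\left(r,Y \right)} = - \frac{2 r}{9} + Y = Y - \frac{2 r}{9}$)
$q{\left(\frac{1}{803 + 1698},546 \right)} - 1208789 = \left(546 - \frac{2}{9 \left(803 + 1698\right)}\right) - 1208789 = \left(546 - \frac{2}{9 \cdot 2501}\right) - 1208789 = \left(546 - \frac{2}{22509}\right) - 1208789 = \frac{12289912}{22509} - 1208789 = - \frac{27196341689}{22509}$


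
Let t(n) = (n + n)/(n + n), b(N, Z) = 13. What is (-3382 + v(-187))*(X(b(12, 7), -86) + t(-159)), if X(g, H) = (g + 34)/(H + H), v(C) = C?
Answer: -10375/4 ≈ -2593.8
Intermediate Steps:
X(g, H) = (34 + g)/(2*H) (X(g, H) = (34 + g)/((2*H)) = (34 + g)*(1/(2*H)) = (34 + g)/(2*H))
t(n) = 1 (t(n) = (2*n)/((2*n)) = (2*n)*(1/(2*n)) = 1)
(-3382 + v(-187))*(X(b(12, 7), -86) + t(-159)) = (-3382 - 187)*((½)*(34 + 13)/(-86) + 1) = -3569*((½)*(-1/86)*47 + 1) = -3569*(-47/172 + 1) = -3569*125/172 = -10375/4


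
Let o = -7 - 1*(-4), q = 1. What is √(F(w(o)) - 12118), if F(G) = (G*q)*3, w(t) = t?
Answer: I*√12127 ≈ 110.12*I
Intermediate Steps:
o = -3 (o = -7 + 4 = -3)
F(G) = 3*G (F(G) = (G*1)*3 = G*3 = 3*G)
√(F(w(o)) - 12118) = √(3*(-3) - 12118) = √(-9 - 12118) = √(-12127) = I*√12127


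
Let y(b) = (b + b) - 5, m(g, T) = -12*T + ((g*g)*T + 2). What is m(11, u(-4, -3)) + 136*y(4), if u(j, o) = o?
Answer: 83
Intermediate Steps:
m(g, T) = 2 - 12*T + T*g² (m(g, T) = -12*T + (g²*T + 2) = -12*T + (T*g² + 2) = -12*T + (2 + T*g²) = 2 - 12*T + T*g²)
y(b) = -5 + 2*b (y(b) = 2*b - 5 = -5 + 2*b)
m(11, u(-4, -3)) + 136*y(4) = (2 - 12*(-3) - 3*11²) + 136*(-5 + 2*4) = (2 + 36 - 3*121) + 136*(-5 + 8) = (2 + 36 - 363) + 136*3 = -325 + 408 = 83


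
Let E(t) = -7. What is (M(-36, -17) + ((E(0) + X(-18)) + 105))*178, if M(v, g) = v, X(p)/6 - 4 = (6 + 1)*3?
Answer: 37736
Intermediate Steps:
X(p) = 150 (X(p) = 24 + 6*((6 + 1)*3) = 24 + 6*(7*3) = 24 + 6*21 = 24 + 126 = 150)
(M(-36, -17) + ((E(0) + X(-18)) + 105))*178 = (-36 + ((-7 + 150) + 105))*178 = (-36 + (143 + 105))*178 = (-36 + 248)*178 = 212*178 = 37736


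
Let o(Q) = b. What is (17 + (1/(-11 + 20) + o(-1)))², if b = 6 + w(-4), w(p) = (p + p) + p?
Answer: 10000/81 ≈ 123.46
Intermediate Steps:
w(p) = 3*p (w(p) = 2*p + p = 3*p)
b = -6 (b = 6 + 3*(-4) = 6 - 12 = -6)
o(Q) = -6
(17 + (1/(-11 + 20) + o(-1)))² = (17 + (1/(-11 + 20) - 6))² = (17 + (1/9 - 6))² = (17 + (⅑ - 6))² = (17 - 53/9)² = (100/9)² = 10000/81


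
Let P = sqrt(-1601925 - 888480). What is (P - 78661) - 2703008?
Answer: -2781669 + I*sqrt(2490405) ≈ -2.7817e+6 + 1578.1*I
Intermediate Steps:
P = I*sqrt(2490405) (P = sqrt(-2490405) = I*sqrt(2490405) ≈ 1578.1*I)
(P - 78661) - 2703008 = (I*sqrt(2490405) - 78661) - 2703008 = (-78661 + I*sqrt(2490405)) - 2703008 = -2781669 + I*sqrt(2490405)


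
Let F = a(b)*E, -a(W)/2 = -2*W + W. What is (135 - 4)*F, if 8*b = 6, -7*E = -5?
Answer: 1965/14 ≈ 140.36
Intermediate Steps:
E = 5/7 (E = -⅐*(-5) = 5/7 ≈ 0.71429)
b = ¾ (b = (⅛)*6 = ¾ ≈ 0.75000)
a(W) = 2*W (a(W) = -2*(-2*W + W) = -(-2)*W = 2*W)
F = 15/14 (F = (2*(¾))*(5/7) = (3/2)*(5/7) = 15/14 ≈ 1.0714)
(135 - 4)*F = (135 - 4)*(15/14) = 131*(15/14) = 1965/14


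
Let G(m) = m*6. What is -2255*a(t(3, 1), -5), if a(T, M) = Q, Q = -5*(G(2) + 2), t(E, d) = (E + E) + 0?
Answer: 157850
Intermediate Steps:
G(m) = 6*m
t(E, d) = 2*E (t(E, d) = 2*E + 0 = 2*E)
Q = -70 (Q = -5*(6*2 + 2) = -5*(12 + 2) = -5*14 = -70)
a(T, M) = -70
-2255*a(t(3, 1), -5) = -2255*(-70) = 157850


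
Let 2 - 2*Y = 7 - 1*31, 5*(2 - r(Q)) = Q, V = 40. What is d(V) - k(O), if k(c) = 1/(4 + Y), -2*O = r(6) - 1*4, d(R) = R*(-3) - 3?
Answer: -2092/17 ≈ -123.06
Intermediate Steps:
d(R) = -3 - 3*R (d(R) = -3*R - 3 = -3 - 3*R)
r(Q) = 2 - Q/5
Y = 13 (Y = 1 - (7 - 1*31)/2 = 1 - (7 - 31)/2 = 1 - ½*(-24) = 1 + 12 = 13)
O = 8/5 (O = -((2 - ⅕*6) - 1*4)/2 = -((2 - 6/5) - 4)/2 = -(⅘ - 4)/2 = -½*(-16/5) = 8/5 ≈ 1.6000)
k(c) = 1/17 (k(c) = 1/(4 + 13) = 1/17)
d(V) - k(O) = (-3 - 3*40) - 1*1/17 = (-3 - 120) - 1/17 = -123 - 1/17 = -2092/17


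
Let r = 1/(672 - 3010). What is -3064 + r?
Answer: -7163633/2338 ≈ -3064.0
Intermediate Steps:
r = -1/2338 (r = 1/(-2338) = -1/2338 ≈ -0.00042772)
-3064 + r = -3064 - 1/2338 = -7163633/2338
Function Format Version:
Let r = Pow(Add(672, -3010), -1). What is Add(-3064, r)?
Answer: Rational(-7163633, 2338) ≈ -3064.0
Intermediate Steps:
r = Rational(-1, 2338) (r = Pow(-2338, -1) = Rational(-1, 2338) ≈ -0.00042772)
Add(-3064, r) = Add(-3064, Rational(-1, 2338)) = Rational(-7163633, 2338)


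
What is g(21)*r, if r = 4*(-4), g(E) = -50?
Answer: 800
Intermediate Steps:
r = -16
g(21)*r = -50*(-16) = 800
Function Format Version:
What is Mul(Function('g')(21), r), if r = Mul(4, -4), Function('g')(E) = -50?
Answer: 800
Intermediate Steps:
r = -16
Mul(Function('g')(21), r) = Mul(-50, -16) = 800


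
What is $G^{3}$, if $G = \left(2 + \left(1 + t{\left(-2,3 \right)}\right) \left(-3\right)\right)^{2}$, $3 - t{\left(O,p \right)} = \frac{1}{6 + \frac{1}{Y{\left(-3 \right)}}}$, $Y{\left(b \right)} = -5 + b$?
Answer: $\frac{7870623759839296}{10779215329} \approx 7.3017 \cdot 10^{5}$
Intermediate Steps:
$t{\left(O,p \right)} = \frac{133}{47}$ ($t{\left(O,p \right)} = 3 - \frac{1}{6 + \frac{1}{-5 - 3}} = 3 - \frac{1}{6 + \frac{1}{-8}} = 3 - \frac{1}{6 - \frac{1}{8}} = 3 - \frac{1}{\frac{47}{8}} = 3 - \frac{8}{47} = \frac{133}{47}$)
$G = \frac{198916}{2209}$ ($G = \left(2 + \left(1 + \frac{133}{47}\right) \left(-3\right)\right)^{2} = \left(2 + \frac{180}{47} \left(-3\right)\right)^{2} = \left(2 - \frac{540}{47}\right)^{2} = \left(- \frac{446}{47}\right)^{2} = \frac{198916}{2209} \approx 90.048$)
$G^{3} = \left(\frac{198916}{2209}\right)^{3} = \frac{7870623759839296}{10779215329}$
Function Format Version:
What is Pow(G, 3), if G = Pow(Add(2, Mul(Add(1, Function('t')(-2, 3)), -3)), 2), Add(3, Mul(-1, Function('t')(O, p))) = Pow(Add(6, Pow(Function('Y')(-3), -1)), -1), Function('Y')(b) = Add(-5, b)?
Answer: Rational(7870623759839296, 10779215329) ≈ 7.3017e+5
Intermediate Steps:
Function('t')(O, p) = Rational(133, 47) (Function('t')(O, p) = Add(3, Mul(-1, Pow(Add(6, Pow(Add(-5, -3), -1)), -1))) = Add(3, Mul(-1, Pow(Add(6, Pow(-8, -1)), -1))) = Add(3, Mul(-1, Pow(Add(6, Rational(-1, 8)), -1))) = Add(3, Mul(-1, Pow(Rational(47, 8), -1))) = Add(3, Mul(-1, Rational(8, 47))) = Add(3, Rational(-8, 47)) = Rational(133, 47))
G = Rational(198916, 2209) (G = Pow(Add(2, Mul(Add(1, Rational(133, 47)), -3)), 2) = Pow(Add(2, Mul(Rational(180, 47), -3)), 2) = Pow(Add(2, Rational(-540, 47)), 2) = Pow(Rational(-446, 47), 2) = Rational(198916, 2209) ≈ 90.048)
Pow(G, 3) = Pow(Rational(198916, 2209), 3) = Rational(7870623759839296, 10779215329)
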